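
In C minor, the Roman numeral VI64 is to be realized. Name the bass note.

Eb

VI in C minor has root Ab; the chord is Ab-C-Eb.
The figure 64 means second inversion — the fifth is in the bass.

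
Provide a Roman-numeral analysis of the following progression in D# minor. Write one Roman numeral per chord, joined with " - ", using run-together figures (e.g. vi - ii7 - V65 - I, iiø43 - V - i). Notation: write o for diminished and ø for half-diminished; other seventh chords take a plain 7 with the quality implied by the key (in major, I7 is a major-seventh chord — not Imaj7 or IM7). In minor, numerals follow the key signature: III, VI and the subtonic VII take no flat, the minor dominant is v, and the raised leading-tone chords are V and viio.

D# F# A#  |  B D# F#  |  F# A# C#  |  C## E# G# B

i - VI - III - viio7

D#-F#-A#: root D# is the tonic; minor triad there is i.
B-D#-F#: major triad on B = scale degree 6 → VI.
F#-A#-C#: major triad on F# = scale degree 3 → III.
C##-E#-G#-B: root C## is the leading tone; fully diminished seventh chord there is viio7.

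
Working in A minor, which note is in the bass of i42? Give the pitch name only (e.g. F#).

i in A minor has root A; the chord is A-C-E-G.
The figure 42 means third inversion — the seventh is in the bass.

G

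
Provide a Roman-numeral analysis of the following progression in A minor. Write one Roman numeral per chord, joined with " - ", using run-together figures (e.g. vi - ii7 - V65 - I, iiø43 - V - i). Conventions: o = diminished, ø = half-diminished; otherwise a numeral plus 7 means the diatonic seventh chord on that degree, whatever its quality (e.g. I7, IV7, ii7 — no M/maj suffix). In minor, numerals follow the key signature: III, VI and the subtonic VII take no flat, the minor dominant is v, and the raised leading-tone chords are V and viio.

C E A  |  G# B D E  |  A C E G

C-E-A has root A, degree 1 in A minor, so i6.
G#-B-D-E: root E is the dominant; dominant seventh chord there is V65.
A-C-E-G: root A is the tonic; minor seventh chord there is i7.

i6 - V65 - i7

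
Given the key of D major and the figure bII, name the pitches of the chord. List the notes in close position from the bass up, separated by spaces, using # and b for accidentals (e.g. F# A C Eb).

Eb G Bb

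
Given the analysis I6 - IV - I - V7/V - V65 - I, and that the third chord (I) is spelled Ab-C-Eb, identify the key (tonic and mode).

Ab major

The anchor chord is a major triad on Ab, labeled I.
If Ab is scale degree 1 and the mode makes that degree carry a major triad, the tonic is Ab and the mode is major.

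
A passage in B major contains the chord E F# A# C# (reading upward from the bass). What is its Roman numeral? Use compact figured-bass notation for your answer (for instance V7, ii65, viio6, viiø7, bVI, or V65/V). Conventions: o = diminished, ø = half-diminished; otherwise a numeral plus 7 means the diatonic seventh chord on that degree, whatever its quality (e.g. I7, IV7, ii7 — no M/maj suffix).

V42

The pitches F#-A#-C#-E form a dominant seventh chord rooted on F#.
In B major, F# is the dominant; the diatonic dominant seventh chord there is V7.
With E in the bass the chord is in third inversion, so the figured bass is 42.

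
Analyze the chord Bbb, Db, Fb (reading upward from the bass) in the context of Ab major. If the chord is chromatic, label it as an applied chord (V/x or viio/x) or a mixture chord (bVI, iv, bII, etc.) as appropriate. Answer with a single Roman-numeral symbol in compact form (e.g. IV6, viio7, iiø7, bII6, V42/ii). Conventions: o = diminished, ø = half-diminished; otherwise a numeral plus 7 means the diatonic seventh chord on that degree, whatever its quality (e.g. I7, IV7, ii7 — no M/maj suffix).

The pitches Bbb-Db-Fb form a major triad rooted on Bbb.
Bbb is the lowered second degree of Ab major (diatonic 2 would be Bb). This is the Neapolitan chord — a major triad on the lowered second degree.

bII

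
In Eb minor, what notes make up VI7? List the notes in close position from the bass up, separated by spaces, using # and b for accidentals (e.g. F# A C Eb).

In Eb minor, scale degree 6 is Cb, and the diatonic chord built there is a major seventh chord.
That chord is spelled Cb-Eb-Gb-Bb.

Cb Eb Gb Bb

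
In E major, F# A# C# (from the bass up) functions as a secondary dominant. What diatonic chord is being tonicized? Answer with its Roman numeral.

V

The chord is a major triad on F#.
A dominant resolves down a perfect fifth: F# → B. In E major, B is scale degree 5, i.e. V.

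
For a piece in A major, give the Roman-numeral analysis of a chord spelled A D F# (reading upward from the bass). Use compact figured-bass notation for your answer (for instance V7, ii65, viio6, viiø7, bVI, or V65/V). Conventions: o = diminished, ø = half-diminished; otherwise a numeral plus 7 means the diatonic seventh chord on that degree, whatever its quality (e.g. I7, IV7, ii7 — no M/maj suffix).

IV64

The pitches D-F#-A form a major triad rooted on D.
In A major, D is the subdominant; the diatonic major triad there is IV.
With A in the bass the chord is in second inversion, so the figured bass is 64.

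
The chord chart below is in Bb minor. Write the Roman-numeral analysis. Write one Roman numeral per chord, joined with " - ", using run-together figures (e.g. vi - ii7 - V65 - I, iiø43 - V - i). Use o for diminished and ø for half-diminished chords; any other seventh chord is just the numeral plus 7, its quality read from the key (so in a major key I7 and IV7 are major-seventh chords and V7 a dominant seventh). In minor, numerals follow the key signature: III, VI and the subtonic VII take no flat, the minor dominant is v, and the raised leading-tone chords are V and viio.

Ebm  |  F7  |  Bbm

iv - V7 - i

Ebm has root Eb, degree 4 in Bb minor, so iv.
F7: dominant seventh chord on F = scale degree 5 → V7.
Bbm: minor triad on Bb = scale degree 1 → i.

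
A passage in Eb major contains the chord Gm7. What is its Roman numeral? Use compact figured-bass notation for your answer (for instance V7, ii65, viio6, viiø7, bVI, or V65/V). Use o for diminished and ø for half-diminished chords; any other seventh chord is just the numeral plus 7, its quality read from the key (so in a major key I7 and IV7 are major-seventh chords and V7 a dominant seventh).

The pitches G-Bb-D-F form a minor seventh chord rooted on G.
G is scale degree 3 in Eb major, and a minor seventh chord on that degree is written iii7.

iii7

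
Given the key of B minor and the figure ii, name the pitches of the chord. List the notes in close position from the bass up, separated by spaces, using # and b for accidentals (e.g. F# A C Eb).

C# E G#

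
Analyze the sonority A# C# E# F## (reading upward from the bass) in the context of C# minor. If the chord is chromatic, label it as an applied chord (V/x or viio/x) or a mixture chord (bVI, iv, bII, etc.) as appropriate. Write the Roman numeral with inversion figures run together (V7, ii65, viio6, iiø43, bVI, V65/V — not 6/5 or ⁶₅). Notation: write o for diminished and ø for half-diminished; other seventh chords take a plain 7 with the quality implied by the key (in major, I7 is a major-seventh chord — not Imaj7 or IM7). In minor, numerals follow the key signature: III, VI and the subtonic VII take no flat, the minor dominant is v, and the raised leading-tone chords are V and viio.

viiø65/V

Stacked in thirds the chord is F##-A#-C#-E#: a half-diminished seventh chord on F##.
F## sits a half step below G# (V in C# minor); a diminished chord there is the applied leading-tone chord of V.
With A# in the bass the chord is in first inversion, so the figured bass is 65.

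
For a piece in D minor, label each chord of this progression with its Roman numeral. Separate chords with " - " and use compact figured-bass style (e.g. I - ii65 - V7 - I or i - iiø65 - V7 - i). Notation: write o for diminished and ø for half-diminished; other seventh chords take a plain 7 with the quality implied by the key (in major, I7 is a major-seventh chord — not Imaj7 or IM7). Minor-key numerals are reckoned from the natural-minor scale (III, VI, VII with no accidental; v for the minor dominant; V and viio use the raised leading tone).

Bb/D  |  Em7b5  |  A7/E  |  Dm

VI6 - iiø7 - V43 - i

Bb/D has root Bb, degree 6 in D minor, so VI6.
Em7b5: half-diminished seventh chord on E = scale degree 2 → iiø7.
A7/E: dominant seventh chord on A = scale degree 5 → V43.
Dm has root D, degree 1 in D minor, so i.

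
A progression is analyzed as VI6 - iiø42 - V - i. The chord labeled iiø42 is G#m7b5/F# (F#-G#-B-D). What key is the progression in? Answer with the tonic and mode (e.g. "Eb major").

F# minor

The chord G#m7b5/F# is a half-diminished seventh chord rooted on G#; its label is iiø42.
iiø42 on G# implies G# is the supertonic; that puts the tonic at F#, and the lowercase numeral fits minor mode.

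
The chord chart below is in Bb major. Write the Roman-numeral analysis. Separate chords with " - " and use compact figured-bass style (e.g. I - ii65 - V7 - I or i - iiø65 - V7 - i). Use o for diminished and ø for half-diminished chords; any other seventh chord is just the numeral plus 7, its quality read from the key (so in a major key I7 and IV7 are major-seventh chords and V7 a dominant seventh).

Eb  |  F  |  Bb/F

IV - V - I64

Eb has root Eb, degree 4 in Bb major, so IV.
F: root F is the dominant; major triad there is V.
Bb/F has root Bb, degree 1 in Bb major, so I64.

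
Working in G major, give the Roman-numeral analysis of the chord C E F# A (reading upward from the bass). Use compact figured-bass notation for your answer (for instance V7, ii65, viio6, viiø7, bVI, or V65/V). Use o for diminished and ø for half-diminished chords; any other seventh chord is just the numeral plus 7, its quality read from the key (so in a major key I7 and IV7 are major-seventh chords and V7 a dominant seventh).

The pitches F#-A-C-E form a half-diminished seventh chord rooted on F#.
In G major, F# is the leading tone; the diatonic half-diminished seventh chord there is viiø7.
With C in the bass the chord is in second inversion, so the figured bass is 43.

viiø43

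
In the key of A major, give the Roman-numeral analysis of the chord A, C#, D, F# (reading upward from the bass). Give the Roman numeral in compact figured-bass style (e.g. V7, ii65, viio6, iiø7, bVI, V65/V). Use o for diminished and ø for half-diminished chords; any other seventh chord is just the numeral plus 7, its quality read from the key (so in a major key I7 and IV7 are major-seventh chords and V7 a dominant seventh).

IV43

Stacked in thirds the chord is D-F#-A-C#: a major seventh chord on D.
D is scale degree 4 in A major, and a major seventh chord on that degree is written IV7.
With A in the bass the chord is in second inversion, so the figured bass is 43.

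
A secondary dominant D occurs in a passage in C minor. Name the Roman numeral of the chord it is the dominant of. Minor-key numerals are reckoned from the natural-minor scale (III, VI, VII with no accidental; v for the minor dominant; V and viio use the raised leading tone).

V

The chord is a major triad on D.
A dominant resolves down a perfect fifth: D → G. In C minor, G is scale degree 5, i.e. V.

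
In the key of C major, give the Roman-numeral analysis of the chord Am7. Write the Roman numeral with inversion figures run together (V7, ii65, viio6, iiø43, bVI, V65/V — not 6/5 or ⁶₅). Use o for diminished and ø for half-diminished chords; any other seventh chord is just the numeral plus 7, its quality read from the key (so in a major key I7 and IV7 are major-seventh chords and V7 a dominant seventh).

The pitches A-C-E-G form a minor seventh chord rooted on A.
A is scale degree 6 in C major, and a minor seventh chord on that degree is written vi7.

vi7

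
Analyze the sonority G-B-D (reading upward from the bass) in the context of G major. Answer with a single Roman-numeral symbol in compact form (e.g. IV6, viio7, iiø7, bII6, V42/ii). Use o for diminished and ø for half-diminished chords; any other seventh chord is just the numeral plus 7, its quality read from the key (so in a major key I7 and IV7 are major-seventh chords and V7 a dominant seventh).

Stacked in thirds the chord is G-B-D: a major triad on G.
G is scale degree 1 in G major, and a major triad on that degree is written I.

I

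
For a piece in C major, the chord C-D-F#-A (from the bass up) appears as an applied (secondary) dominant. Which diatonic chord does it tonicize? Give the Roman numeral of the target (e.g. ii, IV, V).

V

The chord is a dominant seventh chord on D.
A dominant resolves down a perfect fifth: D → G. In C major, G is scale degree 5, i.e. V.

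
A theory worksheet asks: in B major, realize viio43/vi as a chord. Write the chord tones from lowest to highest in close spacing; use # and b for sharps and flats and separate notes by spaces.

C# E F## A#

viio43/vi is a secondary leading-tone chord. The target vi is G# in B major; the applied chord is rooted a semitone below, on F##.
Building a fully diminished seventh chord on F## gives F##-A#-C#-E.
The figured bass 43 indicates second inversion, placing the fifth (C#) in the bass: C#-E-F##-A#.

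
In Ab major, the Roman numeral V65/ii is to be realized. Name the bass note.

A

The applied chord V65/ii is rooted on F: F-A-C-Eb.
The figure 65 means first inversion — the third is in the bass.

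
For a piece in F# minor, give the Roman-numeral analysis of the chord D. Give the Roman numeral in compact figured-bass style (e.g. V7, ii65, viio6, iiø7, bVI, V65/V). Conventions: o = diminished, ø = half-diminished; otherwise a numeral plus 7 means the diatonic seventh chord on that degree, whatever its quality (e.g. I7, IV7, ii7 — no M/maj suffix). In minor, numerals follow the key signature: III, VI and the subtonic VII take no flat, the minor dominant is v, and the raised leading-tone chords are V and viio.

VI

The pitches D-F#-A form a major triad rooted on D.
In F# minor, D is the submediant; the diatonic major triad there is VI.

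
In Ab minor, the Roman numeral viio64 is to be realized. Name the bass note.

Db

viio in Ab minor has root G; the chord is G-Bb-Db.
The figure 64 means second inversion — the fifth is in the bass.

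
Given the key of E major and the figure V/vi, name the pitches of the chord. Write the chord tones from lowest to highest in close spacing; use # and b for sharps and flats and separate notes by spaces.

G# B# D#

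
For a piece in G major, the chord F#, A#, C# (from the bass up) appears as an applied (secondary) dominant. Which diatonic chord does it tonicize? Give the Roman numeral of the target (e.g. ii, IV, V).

The chord is a major triad on F#.
A dominant resolves down a perfect fifth: F# → B. In G major, B is scale degree 3, i.e. iii.

iii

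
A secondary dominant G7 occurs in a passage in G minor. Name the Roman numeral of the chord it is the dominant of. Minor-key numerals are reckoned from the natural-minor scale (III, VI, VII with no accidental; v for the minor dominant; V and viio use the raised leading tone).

iv

The chord is a dominant seventh chord on G.
A dominant resolves down a perfect fifth: G → C. In G minor, C is scale degree 4, i.e. iv.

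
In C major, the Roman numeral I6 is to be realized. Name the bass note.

E

I in C major has root C; the chord is C-E-G.
The figure 6 means first inversion — the third is in the bass.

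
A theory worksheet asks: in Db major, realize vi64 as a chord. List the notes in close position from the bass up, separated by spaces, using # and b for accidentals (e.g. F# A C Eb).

The numeral's case and figure indicate a minor triad. In Db major its root, the sixth degree, is Bb.
That chord is spelled Bb-Db-F.
With the 64 figure the chord is in second inversion; from the bass F upward in close position it reads F-Bb-Db.

F Bb Db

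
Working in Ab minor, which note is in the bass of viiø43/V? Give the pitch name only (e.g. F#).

The applied chord viiø43/V is rooted on D: D-F-Ab-C.
The figure 43 means second inversion — the fifth is in the bass.

Ab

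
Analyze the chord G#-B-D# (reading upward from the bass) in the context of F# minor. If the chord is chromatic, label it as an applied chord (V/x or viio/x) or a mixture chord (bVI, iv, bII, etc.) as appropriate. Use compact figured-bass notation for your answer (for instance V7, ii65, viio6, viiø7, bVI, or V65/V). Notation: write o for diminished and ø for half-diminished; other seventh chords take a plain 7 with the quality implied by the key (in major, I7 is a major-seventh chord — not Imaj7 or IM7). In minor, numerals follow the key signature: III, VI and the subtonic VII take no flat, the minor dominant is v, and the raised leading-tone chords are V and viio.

Stacked in thirds the chord is G#-B-D#: a minor triad on G#.
G# is the second degree of F# minor. This is the minor supertonic, borrowed from the parallel major (the Dorian ii).

ii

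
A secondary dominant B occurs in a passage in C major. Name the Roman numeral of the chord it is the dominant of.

iii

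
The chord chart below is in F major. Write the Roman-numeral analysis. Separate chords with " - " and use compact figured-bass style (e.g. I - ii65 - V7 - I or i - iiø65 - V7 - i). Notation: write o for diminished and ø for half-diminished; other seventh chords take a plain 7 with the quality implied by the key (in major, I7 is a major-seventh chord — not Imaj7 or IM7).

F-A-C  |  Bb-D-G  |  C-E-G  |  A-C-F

I - ii6 - V - I6

F-A-C: major triad on F = scale degree 1 → I.
Bb-D-G: minor triad on G = scale degree 2 → ii6.
C-E-G: root C is the dominant; major triad there is V.
A-C-F: root F is the tonic; major triad there is I6.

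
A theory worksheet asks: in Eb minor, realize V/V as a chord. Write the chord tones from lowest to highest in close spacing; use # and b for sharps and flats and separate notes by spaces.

F A C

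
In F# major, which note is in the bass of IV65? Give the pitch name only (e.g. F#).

D#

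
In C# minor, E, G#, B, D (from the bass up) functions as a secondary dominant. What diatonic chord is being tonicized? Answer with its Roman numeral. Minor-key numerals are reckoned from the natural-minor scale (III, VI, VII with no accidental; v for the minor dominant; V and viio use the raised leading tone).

VI

The chord is a dominant seventh chord on E.
A dominant resolves down a perfect fifth: E → A. In C# minor, A is scale degree 6, i.e. VI.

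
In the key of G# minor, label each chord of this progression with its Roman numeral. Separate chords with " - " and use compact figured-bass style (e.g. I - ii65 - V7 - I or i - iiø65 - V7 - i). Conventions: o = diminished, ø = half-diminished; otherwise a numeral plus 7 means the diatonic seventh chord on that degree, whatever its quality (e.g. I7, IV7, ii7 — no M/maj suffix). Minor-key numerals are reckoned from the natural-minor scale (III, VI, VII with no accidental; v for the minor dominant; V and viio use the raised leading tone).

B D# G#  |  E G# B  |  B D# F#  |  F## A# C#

i6 - VI - III - viio

B-D#-G# has root G#, degree 1 in G# minor, so i6.
E-G#-B: major triad on E = scale degree 6 → VI.
B-D#-F#: major triad on B = scale degree 3 → III.
F##-A#-C# has root F##, degree 7 in G# minor, so viio.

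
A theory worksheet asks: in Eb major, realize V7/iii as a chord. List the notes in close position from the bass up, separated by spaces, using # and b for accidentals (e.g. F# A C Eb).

D F# A C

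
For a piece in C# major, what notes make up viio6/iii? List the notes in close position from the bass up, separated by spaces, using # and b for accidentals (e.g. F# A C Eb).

viio6/iii is a secondary leading-tone chord. The target iii is E# in C# major; the applied chord is rooted a semitone below, on D##.
Building a diminished triad on D## gives D##-F##-A#.
The figured bass 6 indicates first inversion, placing the third (F##) in the bass: F##-A#-D##.

F## A# D##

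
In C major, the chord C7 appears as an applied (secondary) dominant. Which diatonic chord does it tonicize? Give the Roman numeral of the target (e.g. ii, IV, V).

The chord is a dominant seventh chord on C.
A dominant resolves down a perfect fifth: C → F. In C major, F is scale degree 4, i.e. IV.

IV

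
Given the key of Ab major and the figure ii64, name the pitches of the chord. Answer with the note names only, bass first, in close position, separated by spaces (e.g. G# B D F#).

In Ab major, scale degree 2 is Bb, and the diatonic chord built there is a minor triad.
That chord is spelled Bb-Db-F.
The figured bass 64 indicates second inversion, placing the fifth (F) in the bass: F-Bb-Db.

F Bb Db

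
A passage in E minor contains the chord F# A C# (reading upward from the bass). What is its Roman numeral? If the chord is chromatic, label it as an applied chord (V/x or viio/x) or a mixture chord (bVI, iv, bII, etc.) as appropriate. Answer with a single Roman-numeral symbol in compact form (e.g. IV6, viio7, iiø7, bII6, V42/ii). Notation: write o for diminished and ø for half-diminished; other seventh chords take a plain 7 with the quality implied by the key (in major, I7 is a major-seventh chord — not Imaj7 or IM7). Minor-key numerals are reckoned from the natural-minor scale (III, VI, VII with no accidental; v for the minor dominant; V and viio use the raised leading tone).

ii

The pitches F#-A-C# form a minor triad rooted on F#.
F# is the second degree of E minor. This is the minor supertonic, borrowed from the parallel major (the Dorian ii).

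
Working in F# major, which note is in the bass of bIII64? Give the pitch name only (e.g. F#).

E

bIII in F# major has root A; the chord is A-C#-E.
The figure 64 means second inversion — the fifth is in the bass.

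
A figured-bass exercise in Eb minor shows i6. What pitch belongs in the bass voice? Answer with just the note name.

Gb

i in Eb minor has root Eb; the chord is Eb-Gb-Bb.
The figure 6 means first inversion — the third is in the bass.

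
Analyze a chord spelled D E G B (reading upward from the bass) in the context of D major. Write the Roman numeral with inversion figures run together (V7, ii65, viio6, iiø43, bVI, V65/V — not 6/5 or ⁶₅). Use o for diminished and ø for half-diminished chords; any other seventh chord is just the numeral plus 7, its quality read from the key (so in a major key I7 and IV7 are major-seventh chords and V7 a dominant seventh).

The pitches E-G-B-D form a minor seventh chord rooted on E.
E is scale degree 2 in D major, and a minor seventh chord on that degree is written ii7.
With D in the bass the chord is in third inversion, so the figured bass is 42.

ii42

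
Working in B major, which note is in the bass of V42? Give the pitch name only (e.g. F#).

V in B major has root F#; the chord is F#-A#-C#-E.
The figure 42 means third inversion — the seventh is in the bass.

E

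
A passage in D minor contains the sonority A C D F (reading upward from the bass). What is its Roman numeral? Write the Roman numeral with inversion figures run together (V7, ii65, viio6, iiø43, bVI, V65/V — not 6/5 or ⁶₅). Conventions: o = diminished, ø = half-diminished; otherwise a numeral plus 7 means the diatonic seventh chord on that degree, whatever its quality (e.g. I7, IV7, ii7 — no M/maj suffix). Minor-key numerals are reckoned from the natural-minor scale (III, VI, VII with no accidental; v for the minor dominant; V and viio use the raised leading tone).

i43

Stacked in thirds the chord is D-F-A-C: a minor seventh chord on D.
D is scale degree 1 in D minor, and a minor seventh chord on that degree is written i7.
With A in the bass the chord is in second inversion, so the figured bass is 43.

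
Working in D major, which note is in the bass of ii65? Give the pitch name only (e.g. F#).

ii in D major has root E; the chord is E-G-B-D.
The figure 65 means first inversion — the third is in the bass.

G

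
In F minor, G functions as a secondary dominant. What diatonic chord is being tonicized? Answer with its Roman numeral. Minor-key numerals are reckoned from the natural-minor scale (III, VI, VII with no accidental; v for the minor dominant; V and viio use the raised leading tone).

The chord is a major triad on G.
A dominant resolves down a perfect fifth: G → C. In F minor, C is scale degree 5, i.e. V.

V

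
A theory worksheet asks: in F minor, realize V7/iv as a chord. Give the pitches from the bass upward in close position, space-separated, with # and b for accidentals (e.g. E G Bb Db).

F A C Eb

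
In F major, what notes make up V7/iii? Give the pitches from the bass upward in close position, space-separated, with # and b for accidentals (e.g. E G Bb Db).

V7/iii is a secondary dominant — the dominant seventh of iii. iii in F major is A, so the applied chord's root is E, a perfect fifth above.
Building a dominant seventh chord on E gives E-G#-B-D.

E G# B D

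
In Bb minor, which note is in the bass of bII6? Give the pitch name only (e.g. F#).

bII in Bb minor has root Cb; the chord is Cb-Eb-Gb.
The figure 6 means first inversion — the third is in the bass.

Eb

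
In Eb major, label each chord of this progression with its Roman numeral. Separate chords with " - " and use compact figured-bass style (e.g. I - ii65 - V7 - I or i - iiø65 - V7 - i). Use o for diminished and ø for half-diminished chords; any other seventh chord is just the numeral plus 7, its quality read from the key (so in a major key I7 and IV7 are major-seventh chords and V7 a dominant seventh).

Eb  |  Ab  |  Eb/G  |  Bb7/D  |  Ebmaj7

I - IV - I6 - V65 - I7

Eb: major triad on Eb = scale degree 1 → I.
Ab has root Ab, degree 4 in Eb major, so IV.
Eb/G: root Eb is the tonic; major triad there is I6.
Bb7/D has root Bb, degree 5 in Eb major, so V65.
Ebmaj7: root Eb is the tonic; major seventh chord there is I7.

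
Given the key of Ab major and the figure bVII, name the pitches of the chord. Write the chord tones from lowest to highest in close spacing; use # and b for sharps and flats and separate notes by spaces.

Gb Bb Db

bVII is a major triad on the lowered seventh degree (the subtonic), borrowed from the parallel minor. In Ab major that root is Gb.
So the chord is Gb-Bb-Db.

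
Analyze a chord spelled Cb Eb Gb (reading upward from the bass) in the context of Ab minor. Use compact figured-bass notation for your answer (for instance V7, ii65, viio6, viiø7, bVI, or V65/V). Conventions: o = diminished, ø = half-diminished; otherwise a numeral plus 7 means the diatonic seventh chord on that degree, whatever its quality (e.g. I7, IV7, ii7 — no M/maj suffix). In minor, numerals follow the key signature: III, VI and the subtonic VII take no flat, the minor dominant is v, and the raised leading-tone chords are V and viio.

Stacked in thirds the chord is Cb-Eb-Gb: a major triad on Cb.
Cb is scale degree 3 in Ab minor, and a major triad on that degree is written III.

III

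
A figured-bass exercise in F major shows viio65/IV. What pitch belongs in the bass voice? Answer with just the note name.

C

The applied chord viio65/IV is rooted on A: A-C-Eb-Gb.
The figure 65 means first inversion — the third is in the bass.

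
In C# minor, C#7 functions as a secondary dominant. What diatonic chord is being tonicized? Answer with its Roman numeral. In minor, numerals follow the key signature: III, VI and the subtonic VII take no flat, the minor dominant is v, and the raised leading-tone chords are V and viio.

The chord is a dominant seventh chord on C#.
A dominant resolves down a perfect fifth: C# → F#. In C# minor, F# is scale degree 4, i.e. iv.

iv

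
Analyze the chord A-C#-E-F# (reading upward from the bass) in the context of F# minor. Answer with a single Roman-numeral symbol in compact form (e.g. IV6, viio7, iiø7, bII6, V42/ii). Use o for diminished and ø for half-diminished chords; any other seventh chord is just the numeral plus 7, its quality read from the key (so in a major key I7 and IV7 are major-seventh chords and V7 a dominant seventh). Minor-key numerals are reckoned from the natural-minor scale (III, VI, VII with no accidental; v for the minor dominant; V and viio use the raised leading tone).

i65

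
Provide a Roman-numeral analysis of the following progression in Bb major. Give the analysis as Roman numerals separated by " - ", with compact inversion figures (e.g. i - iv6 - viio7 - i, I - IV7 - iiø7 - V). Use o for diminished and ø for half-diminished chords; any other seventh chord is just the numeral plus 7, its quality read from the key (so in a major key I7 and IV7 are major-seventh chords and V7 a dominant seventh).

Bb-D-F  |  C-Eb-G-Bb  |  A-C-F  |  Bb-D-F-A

I - ii7 - V6 - I7

Bb-D-F has root Bb, degree 1 in Bb major, so I.
C-Eb-G-Bb: root C is the supertonic; minor seventh chord there is ii7.
A-C-F: major triad on F = scale degree 5 → V6.
Bb-D-F-A: root Bb is the tonic; major seventh chord there is I7.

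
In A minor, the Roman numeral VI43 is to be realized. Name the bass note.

C

VI in A minor has root F; the chord is F-A-C-E.
The figure 43 means second inversion — the fifth is in the bass.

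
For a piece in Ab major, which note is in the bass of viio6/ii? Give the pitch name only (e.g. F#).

The applied chord viio6/ii is rooted on A: A-C-Eb.
The figure 6 means first inversion — the third is in the bass.

C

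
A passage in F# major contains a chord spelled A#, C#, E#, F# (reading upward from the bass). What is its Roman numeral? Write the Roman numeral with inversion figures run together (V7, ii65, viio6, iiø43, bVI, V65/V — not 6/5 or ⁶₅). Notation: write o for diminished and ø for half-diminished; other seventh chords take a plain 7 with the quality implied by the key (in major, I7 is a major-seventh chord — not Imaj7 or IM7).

I65

The pitches F#-A#-C#-E# form a major seventh chord rooted on F#.
In F# major, F# is the tonic; the diatonic major seventh chord there is I7.
With A# in the bass the chord is in first inversion, so the figured bass is 65.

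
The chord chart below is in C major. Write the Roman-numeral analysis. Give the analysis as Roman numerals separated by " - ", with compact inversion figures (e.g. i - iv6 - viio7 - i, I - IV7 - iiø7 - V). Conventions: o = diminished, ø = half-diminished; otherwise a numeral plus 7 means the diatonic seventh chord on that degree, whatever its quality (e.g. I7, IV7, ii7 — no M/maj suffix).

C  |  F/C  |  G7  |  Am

C: root C is the tonic; major triad there is I.
F/C has root F, degree 4 in C major, so IV64.
G7: dominant seventh chord on G = scale degree 5 → V7.
Am has root A, degree 6 in C major, so vi.

I - IV64 - V7 - vi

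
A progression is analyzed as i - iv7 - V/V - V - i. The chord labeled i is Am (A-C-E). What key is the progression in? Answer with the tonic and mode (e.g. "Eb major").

A minor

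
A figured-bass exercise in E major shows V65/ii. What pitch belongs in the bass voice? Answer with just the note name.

E#

The applied chord V65/ii is rooted on C#: C#-E#-G#-B.
The figure 65 means first inversion — the third is in the bass.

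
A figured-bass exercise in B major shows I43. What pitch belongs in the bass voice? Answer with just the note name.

I in B major has root B; the chord is B-D#-F#-A#.
The figure 43 means second inversion — the fifth is in the bass.

F#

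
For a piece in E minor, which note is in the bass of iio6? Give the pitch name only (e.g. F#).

iio in E minor has root F#; the chord is F#-A-C.
The figure 6 means first inversion — the third is in the bass.

A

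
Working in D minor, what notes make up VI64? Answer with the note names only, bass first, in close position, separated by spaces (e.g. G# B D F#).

F Bb D

In D minor, the sixth degree is Bb, and the diatonic chord built there is a major triad.
Stacking thirds from Bb gives Bb-D-F.
The figured bass 64 indicates second inversion, placing the fifth (F) in the bass: F-Bb-D.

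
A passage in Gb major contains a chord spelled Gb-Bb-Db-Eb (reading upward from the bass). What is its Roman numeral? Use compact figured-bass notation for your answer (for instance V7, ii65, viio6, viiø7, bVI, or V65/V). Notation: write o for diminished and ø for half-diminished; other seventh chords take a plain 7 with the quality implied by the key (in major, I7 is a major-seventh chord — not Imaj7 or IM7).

vi65

Stacked in thirds the chord is Eb-Gb-Bb-Db: a minor seventh chord on Eb.
In Gb major, Eb is the submediant; the diatonic minor seventh chord there is vi7.
With Gb in the bass the chord is in first inversion, so the figured bass is 65.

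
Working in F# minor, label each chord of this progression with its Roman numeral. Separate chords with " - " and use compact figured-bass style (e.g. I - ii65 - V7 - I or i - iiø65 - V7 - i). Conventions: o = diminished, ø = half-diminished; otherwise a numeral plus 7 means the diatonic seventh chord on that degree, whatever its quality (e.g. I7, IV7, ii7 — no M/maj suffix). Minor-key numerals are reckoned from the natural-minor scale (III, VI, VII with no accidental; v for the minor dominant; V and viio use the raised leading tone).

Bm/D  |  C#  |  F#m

iv6 - V - i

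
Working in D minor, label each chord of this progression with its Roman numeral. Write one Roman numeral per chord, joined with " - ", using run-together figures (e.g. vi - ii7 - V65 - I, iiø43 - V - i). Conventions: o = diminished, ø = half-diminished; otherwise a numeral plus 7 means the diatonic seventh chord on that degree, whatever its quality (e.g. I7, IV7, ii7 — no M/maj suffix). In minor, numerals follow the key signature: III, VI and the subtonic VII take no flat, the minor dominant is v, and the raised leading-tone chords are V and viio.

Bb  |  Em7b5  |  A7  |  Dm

VI - iiø7 - V7 - i

Bb: major triad on Bb = scale degree 6 → VI.
Em7b5 has root E, degree 2 in D minor, so iiø7.
A7: dominant seventh chord on A = scale degree 5 → V7.
Dm: root D is the tonic; minor triad there is i.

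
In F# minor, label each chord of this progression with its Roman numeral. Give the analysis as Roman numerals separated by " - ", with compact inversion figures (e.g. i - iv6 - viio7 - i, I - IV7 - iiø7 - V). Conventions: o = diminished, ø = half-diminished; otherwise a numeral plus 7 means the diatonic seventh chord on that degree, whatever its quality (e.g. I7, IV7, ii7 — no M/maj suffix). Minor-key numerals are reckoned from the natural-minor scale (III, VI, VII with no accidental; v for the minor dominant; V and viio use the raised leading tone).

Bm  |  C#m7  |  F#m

Bm: minor triad on B = scale degree 4 → iv.
C#m7: minor seventh chord on C# = scale degree 5 → v7.
F#m: root F# is the tonic; minor triad there is i.

iv - v7 - i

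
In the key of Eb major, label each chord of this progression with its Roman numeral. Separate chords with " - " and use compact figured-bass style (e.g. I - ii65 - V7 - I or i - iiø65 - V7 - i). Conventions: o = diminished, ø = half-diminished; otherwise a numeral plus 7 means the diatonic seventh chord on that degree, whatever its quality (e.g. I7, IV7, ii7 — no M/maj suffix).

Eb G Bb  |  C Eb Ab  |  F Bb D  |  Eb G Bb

Eb-G-Bb: major triad on Eb = scale degree 1 → I.
C-Eb-Ab has root Ab, degree 4 in Eb major, so IV6.
F-Bb-D: major triad on Bb = scale degree 5 → V64.
Eb-G-Bb has root Eb, degree 1 in Eb major, so I.

I - IV6 - V64 - I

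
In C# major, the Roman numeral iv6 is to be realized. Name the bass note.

iv in C# major has root F#; the chord is F#-A-C#.
The figure 6 means first inversion — the third is in the bass.

A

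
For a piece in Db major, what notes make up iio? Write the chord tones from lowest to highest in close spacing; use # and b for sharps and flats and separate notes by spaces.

Eb Gb Bbb

iio is the diminished supertonic triad, borrowed from the parallel minor. In Db major that root is Eb.
So the chord is Eb-Gb-Bbb, a diminished triad.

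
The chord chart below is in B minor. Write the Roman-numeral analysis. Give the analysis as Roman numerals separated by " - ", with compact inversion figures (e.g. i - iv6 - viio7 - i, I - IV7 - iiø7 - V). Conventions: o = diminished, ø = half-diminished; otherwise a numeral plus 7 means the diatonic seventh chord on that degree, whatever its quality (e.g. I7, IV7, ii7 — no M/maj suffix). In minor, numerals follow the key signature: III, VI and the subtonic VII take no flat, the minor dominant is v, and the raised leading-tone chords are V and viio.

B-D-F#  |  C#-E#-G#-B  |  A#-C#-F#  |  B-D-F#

B-D-F# has root B, degree 1 in B minor, so i.
C#-E#-G#-B is the secondary dominant of V (dominant seventh chord on C#): V7/V.
A#-C#-F#: root F# is the dominant; major triad there is V6.
B-D-F# has root B, degree 1 in B minor, so i.

i - V7/V - V6 - i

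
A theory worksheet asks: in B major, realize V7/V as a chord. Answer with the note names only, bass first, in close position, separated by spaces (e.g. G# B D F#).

The slash means an applied dominant: we want the dominant of V. In B major, V is F# major, and its dominant is built on C#.
Building a dominant seventh chord on C# gives C#-E#-G#-B.

C# E# G# B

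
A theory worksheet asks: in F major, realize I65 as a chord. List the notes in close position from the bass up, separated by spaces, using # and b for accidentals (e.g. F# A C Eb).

A C E F

The numeral's case and figure indicate a major seventh chord. In F major its root, the first degree, is F.
Stacking thirds from F gives F-A-C-E.
With the 65 figure the chord is in first inversion; from the bass A upward in close position it reads A-C-E-F.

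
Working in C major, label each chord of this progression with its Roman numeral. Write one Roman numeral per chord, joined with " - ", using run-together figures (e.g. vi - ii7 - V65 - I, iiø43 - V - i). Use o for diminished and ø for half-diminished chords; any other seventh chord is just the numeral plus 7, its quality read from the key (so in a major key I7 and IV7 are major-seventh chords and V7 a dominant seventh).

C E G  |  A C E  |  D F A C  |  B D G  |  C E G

C-E-G: major triad on C = scale degree 1 → I.
A-C-E: root A is the submediant; minor triad there is vi.
D-F-A-C: root D is the supertonic; minor seventh chord there is ii7.
B-D-G: major triad on G = scale degree 5 → V6.
C-E-G: root C is the tonic; major triad there is I.

I - vi - ii7 - V6 - I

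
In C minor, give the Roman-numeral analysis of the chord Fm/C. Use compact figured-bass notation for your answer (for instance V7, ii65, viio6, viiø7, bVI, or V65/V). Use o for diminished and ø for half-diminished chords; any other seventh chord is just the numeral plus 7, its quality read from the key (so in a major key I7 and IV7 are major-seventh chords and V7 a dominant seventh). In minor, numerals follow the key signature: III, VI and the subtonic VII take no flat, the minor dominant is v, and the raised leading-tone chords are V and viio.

iv64

Stacked in thirds the chord is F-Ab-C: a minor triad on F.
In C minor, F is the subdominant; the diatonic minor triad there is iv.
With C in the bass the chord is in second inversion, so the figured bass is 64.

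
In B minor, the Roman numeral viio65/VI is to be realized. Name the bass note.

A

The applied chord viio65/VI is rooted on F#: F#-A-C-Eb.
The figure 65 means first inversion — the third is in the bass.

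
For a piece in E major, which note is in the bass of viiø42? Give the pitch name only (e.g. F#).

C#

viiø in E major has root D#; the chord is D#-F#-A-C#.
The figure 42 means third inversion — the seventh is in the bass.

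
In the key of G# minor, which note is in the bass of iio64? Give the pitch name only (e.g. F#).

E

iio in G# minor has root A#; the chord is A#-C#-E.
The figure 64 means second inversion — the fifth is in the bass.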